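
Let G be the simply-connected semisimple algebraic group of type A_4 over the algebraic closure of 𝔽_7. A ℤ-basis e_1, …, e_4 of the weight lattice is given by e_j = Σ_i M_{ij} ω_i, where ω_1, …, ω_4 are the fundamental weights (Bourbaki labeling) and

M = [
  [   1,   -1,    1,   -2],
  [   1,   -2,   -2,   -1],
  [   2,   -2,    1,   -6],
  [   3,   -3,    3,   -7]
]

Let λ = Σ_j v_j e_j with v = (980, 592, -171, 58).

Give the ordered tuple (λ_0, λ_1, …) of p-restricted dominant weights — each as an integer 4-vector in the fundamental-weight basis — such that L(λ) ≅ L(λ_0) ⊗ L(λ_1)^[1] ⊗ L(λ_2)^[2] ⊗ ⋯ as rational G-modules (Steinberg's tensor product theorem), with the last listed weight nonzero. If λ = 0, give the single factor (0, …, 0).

((3, 3, 5, 0), (0, 4, 1, 0), (2, 1, 5, 5))

Converting to the ω-basis (c_i = row i of M dotted with v = (980, 592, -171, 58)):
  c_1 = 1*980 + -1*592 + 1*-171 + -2*58 = 101
  c_2 = 1*980 + -2*592 + -2*-171 + -1*58 = 80
  c_3 = 2*980 + -2*592 + 1*-171 + -6*58 = 257
  c_4 = 3*980 + -3*592 + 3*-171 + -7*58 = 245
Base-7 expansion of each c_i:
  c_1 = 101 = 3·7^0 + 0·7^1 + 2·7^2
  c_2 = 80 = 3·7^0 + 4·7^1 + 1·7^2
  c_3 = 257 = 5·7^0 + 1·7^1 + 5·7^2
  c_4 = 245 = 0·7^0 + 0·7^1 + 5·7^2
p-restricted factor λ_0 = (3, 3, 5, 0)
p-restricted factor λ_1 = (0, 4, 1, 0)
p-restricted factor λ_2 = (2, 1, 5, 5)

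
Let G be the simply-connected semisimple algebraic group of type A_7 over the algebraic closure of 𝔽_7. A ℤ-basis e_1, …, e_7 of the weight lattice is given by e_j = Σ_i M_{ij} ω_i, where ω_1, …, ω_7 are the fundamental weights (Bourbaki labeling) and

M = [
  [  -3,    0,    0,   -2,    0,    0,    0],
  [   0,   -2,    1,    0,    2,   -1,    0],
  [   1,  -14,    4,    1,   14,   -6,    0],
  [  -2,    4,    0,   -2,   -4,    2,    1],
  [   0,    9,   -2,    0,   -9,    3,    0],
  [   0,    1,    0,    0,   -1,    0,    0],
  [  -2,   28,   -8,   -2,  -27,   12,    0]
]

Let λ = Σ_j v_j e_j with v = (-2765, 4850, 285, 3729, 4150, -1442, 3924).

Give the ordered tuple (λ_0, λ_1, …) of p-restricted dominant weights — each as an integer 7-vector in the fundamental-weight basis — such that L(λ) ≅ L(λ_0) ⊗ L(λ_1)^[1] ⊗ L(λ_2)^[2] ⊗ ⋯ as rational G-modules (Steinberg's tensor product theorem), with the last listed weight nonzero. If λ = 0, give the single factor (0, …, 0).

Change of basis e → ω: c = M·v where v = (-2765, 4850, 285, 3729, 4150, -1442, 3924):
  c_1 = -3*-2765 + 0*4850 + 0*285 + -2*3729 + 0*4150 + 0*-1442 + 0*3924 = 837
  c_2 = 0*-2765 + -2*4850 + 1*285 + 0*3729 + 2*4150 + -1*-1442 + 0*3924 = 327
  c_3 = 1*-2765 + -14*4850 + 4*285 + 1*3729 + 14*4150 + -6*-1442 + 0*3924 = 956
  c_4 = -2*-2765 + 4*4850 + 0*285 + -2*3729 + -4*4150 + 2*-1442 + 1*3924 = 1912
  c_5 = 0*-2765 + 9*4850 + -2*285 + 0*3729 + -9*4150 + 3*-1442 + 0*3924 = 1404
  c_6 = 0*-2765 + 1*4850 + 0*285 + 0*3729 + -1*4150 + 0*-1442 + 0*3924 = 700
  c_7 = -2*-2765 + 28*4850 + -8*285 + -2*3729 + -27*4150 + 12*-1442 + 0*3924 = 2238
p = 7; digits c_i = Σ_j d_{ij}·7^j, 0 ≤ d_{ij} < 7:
  c_1 = 837 = 4·7^0 + 0·7^1 + 3·7^2 + 2·7^3
  c_2 = 327 = 5·7^0 + 4·7^1 + 6·7^2
  c_3 = 956 = 4·7^0 + 3·7^1 + 5·7^2 + 2·7^3
  c_4 = 1912 = 1·7^0 + 0·7^1 + 4·7^2 + 5·7^3
  c_5 = 1404 = 4·7^0 + 4·7^1 + 0·7^2 + 4·7^3
  c_6 = 700 = 0·7^0 + 2·7^1 + 0·7^2 + 2·7^3
  c_7 = 2238 = 5·7^0 + 4·7^1 + 3·7^2 + 6·7^3
Factor λ_0 = (4, 5, 4, 1, 4, 0, 5)
Factor λ_1 = (0, 4, 3, 0, 4, 2, 4)
Factor λ_2 = (3, 6, 5, 4, 0, 0, 3)
Factor λ_3 = (2, 0, 2, 5, 4, 2, 6)

((4, 5, 4, 1, 4, 0, 5), (0, 4, 3, 0, 4, 2, 4), (3, 6, 5, 4, 0, 0, 3), (2, 0, 2, 5, 4, 2, 6))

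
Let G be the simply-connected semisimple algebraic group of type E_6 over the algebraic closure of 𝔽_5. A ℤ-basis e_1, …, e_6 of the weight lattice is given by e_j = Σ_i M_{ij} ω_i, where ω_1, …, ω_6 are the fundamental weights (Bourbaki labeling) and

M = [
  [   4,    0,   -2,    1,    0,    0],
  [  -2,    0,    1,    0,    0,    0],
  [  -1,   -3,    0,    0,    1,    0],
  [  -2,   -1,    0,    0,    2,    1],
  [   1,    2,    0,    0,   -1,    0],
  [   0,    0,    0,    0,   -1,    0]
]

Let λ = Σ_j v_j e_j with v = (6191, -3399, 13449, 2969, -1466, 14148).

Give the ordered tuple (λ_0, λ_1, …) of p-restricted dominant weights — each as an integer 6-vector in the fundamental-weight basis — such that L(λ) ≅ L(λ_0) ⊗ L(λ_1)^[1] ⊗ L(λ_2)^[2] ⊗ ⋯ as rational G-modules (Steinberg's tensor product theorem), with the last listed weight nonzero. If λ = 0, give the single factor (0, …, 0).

((0, 2, 0, 3, 4, 1), (2, 3, 3, 1, 1, 3), (3, 2, 1, 4, 4, 3), (1, 3, 0, 2, 1, 1), (1, 1, 4, 3, 1, 2))

ω-coordinates c = M·v, v = (6191, -3399, 13449, 2969, -1466, 14148):
  c_1 = 4·6191 + (0)·(-3399) + (-2)·(13449) + 1·2969 + (0)·(-1466) + 0·14148 = 835
  c_2 = (-2)·(6191) + (0)·(-3399) + 1·13449 + 0·2969 + (0)·(-1466) + 0·14148 = 1067
  c_3 = (-1)·(6191) + (-3)·(-3399) + 0·13449 + 0·2969 + (1)·(-1466) + 0·14148 = 2540
  c_4 = (-2)·(6191) + (-1)·(-3399) + 0·13449 + 0·2969 + (2)·(-1466) + 1·14148 = 2233
  c_5 = 1·6191 + (2)·(-3399) + 0·13449 + 0·2969 + (-1)·(-1466) + 0·14148 = 859
  c_6 = 0·6191 + (0)·(-3399) + 0·13449 + 0·2969 + (-1)·(-1466) + 0·14148 = 1466
Expand coordinatewise in base 5:
  c_1 = 835 = 0·5^0 + 2·5^1 + 3·5^2 + 1·5^3 + 1·5^4
  c_2 = 1067 = 2·5^0 + 3·5^1 + 2·5^2 + 3·5^3 + 1·5^4
  c_3 = 2540 = 0·5^0 + 3·5^1 + 1·5^2 + 0·5^3 + 4·5^4
  c_4 = 2233 = 3·5^0 + 1·5^1 + 4·5^2 + 2·5^3 + 3·5^4
  c_5 = 859 = 4·5^0 + 1·5^1 + 4·5^2 + 1·5^3 + 1·5^4
  c_6 = 1466 = 1·5^0 + 3·5^1 + 3·5^2 + 1·5^3 + 2·5^4
λ_0 = (0, 2, 0, 3, 4, 1)
λ_1 = (2, 3, 3, 1, 1, 3)
λ_2 = (3, 2, 1, 4, 4, 3)
λ_3 = (1, 3, 0, 2, 1, 1)
λ_4 = (1, 1, 4, 3, 1, 2)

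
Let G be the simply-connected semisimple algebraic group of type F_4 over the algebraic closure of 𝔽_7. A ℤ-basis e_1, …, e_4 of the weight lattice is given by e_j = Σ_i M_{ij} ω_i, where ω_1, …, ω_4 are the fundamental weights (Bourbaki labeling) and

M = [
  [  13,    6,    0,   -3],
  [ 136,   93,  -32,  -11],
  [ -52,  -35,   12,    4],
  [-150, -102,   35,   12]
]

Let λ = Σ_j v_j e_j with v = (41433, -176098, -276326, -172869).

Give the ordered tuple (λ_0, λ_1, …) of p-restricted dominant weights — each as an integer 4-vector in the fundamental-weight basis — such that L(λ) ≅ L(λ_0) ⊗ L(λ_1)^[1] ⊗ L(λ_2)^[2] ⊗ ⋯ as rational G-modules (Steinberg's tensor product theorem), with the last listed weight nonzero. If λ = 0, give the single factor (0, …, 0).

((4, 1, 0, 4), (1, 0, 1, 4), (6, 1, 3, 3), (1, 5, 4, 3))

ω-coordinates c = M·v, v = (41433, -176098, -276326, -172869):
  c_1 = 13*41433 + 6*-176098 + 0*-276326 + -3*-172869 = 648
  c_2 = 136*41433 + 93*-176098 + -32*-276326 + -11*-172869 = 1765
  c_3 = -52*41433 + -35*-176098 + 12*-276326 + 4*-172869 = 1526
  c_4 = -150*41433 + -102*-176098 + 35*-276326 + 12*-172869 = 1208
Expand coordinatewise in base 7:
  c_1 = 648 = 4·7^0 + 1·7^1 + 6·7^2 + 1·7^3
  c_2 = 1765 = 1·7^0 + 0·7^1 + 1·7^2 + 5·7^3
  c_3 = 1526 = 0·7^0 + 1·7^1 + 3·7^2 + 4·7^3
  c_4 = 1208 = 4·7^0 + 4·7^1 + 3·7^2 + 3·7^3
p-restricted factor λ_0 = (4, 1, 0, 4)
p-restricted factor λ_1 = (1, 0, 1, 4)
p-restricted factor λ_2 = (6, 1, 3, 3)
p-restricted factor λ_3 = (1, 5, 4, 3)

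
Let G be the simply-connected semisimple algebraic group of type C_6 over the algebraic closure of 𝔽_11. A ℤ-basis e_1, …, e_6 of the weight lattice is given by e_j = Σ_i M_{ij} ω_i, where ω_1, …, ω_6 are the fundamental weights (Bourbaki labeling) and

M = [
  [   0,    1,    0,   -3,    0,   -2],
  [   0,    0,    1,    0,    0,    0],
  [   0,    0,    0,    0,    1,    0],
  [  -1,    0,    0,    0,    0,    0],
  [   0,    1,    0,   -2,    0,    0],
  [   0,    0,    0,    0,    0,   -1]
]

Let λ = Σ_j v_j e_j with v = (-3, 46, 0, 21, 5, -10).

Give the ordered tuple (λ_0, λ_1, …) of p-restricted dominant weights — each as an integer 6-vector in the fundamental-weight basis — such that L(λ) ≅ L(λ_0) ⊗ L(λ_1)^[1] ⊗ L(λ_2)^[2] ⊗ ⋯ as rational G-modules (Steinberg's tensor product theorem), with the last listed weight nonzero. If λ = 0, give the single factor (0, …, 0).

((3, 0, 5, 3, 4, 10),)

In the fundamental-weight basis, λ has coordinates c = M·v (v = (-3, 46, 0, 21, 5, -10)):
  c_1 = (0)·(-3) + (1)·(46) + (0)·(0) + (-3)·(21) + (0)·(5) + (-2)·(-10) = 3
  c_2 = (0)·(-3) + (0)·(46) + (1)·(0) + (0)·(21) + (0)·(5) + (0)·(-10) = 0
  c_3 = (0)·(-3) + (0)·(46) + (0)·(0) + (0)·(21) + (1)·(5) + (0)·(-10) = 5
  c_4 = (-1)·(-3) + (0)·(46) + (0)·(0) + (0)·(21) + (0)·(5) + (0)·(-10) = 3
  c_5 = (0)·(-3) + (1)·(46) + (0)·(0) + (-2)·(21) + (0)·(5) + (0)·(-10) = 4
  c_6 = (0)·(-3) + (0)·(46) + (0)·(0) + (0)·(21) + (0)·(5) + (-1)·(-10) = 10
Writing each c_i in base p = 11:
  c_1 = 3 = 3·11^0
  c_2 = 0
  c_3 = 5 = 5·11^0
  c_4 = 3 = 3·11^0
  c_5 = 4 = 4·11^0
  c_6 = 10 = 10·11^0
λ_0 = (3, 0, 5, 3, 4, 10)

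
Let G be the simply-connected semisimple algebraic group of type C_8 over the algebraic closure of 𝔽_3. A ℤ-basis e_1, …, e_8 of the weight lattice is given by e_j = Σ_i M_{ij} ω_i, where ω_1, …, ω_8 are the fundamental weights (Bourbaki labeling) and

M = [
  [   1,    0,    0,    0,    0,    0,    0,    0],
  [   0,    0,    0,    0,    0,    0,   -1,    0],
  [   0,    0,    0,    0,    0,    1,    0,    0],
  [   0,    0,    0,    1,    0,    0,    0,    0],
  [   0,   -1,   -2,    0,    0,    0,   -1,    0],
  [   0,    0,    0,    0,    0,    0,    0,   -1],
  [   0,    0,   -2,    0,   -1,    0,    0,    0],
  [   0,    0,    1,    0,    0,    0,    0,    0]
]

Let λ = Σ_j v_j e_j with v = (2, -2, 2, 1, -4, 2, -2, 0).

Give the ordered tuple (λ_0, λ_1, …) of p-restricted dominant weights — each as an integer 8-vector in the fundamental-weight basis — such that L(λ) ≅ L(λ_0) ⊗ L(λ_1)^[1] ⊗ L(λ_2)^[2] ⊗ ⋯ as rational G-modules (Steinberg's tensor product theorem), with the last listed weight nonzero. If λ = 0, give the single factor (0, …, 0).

Change of basis e → ω: c = M·v where v = (2, -2, 2, 1, -4, 2, -2, 0):
  c_1 = 1*2 + 0*-2 + 0*2 + 0*1 + 0*-4 + 0*2 + 0*-2 + 0*0 = 2
  c_2 = 0*2 + 0*-2 + 0*2 + 0*1 + 0*-4 + 0*2 + -1*-2 + 0*0 = 2
  c_3 = 0*2 + 0*-2 + 0*2 + 0*1 + 0*-4 + 1*2 + 0*-2 + 0*0 = 2
  c_4 = 0*2 + 0*-2 + 0*2 + 1*1 + 0*-4 + 0*2 + 0*-2 + 0*0 = 1
  c_5 = 0*2 + -1*-2 + -2*2 + 0*1 + 0*-4 + 0*2 + -1*-2 + 0*0 = 0
  c_6 = 0*2 + 0*-2 + 0*2 + 0*1 + 0*-4 + 0*2 + 0*-2 + -1*0 = 0
  c_7 = 0*2 + 0*-2 + -2*2 + 0*1 + -1*-4 + 0*2 + 0*-2 + 0*0 = 0
  c_8 = 0*2 + 0*-2 + 1*2 + 0*1 + 0*-4 + 0*2 + 0*-2 + 0*0 = 2
Base-3 expansion of each c_i:
  c_1 = 2 = 2·3^0
  c_2 = 2 = 2·3^0
  c_3 = 2 = 2·3^0
  c_4 = 1 = 1·3^0
  c_5 = 0
  c_6 = 0
  c_7 = 0
  c_8 = 2 = 2·3^0
Factor λ_0 = (2, 2, 2, 1, 0, 0, 0, 2)

((2, 2, 2, 1, 0, 0, 0, 2),)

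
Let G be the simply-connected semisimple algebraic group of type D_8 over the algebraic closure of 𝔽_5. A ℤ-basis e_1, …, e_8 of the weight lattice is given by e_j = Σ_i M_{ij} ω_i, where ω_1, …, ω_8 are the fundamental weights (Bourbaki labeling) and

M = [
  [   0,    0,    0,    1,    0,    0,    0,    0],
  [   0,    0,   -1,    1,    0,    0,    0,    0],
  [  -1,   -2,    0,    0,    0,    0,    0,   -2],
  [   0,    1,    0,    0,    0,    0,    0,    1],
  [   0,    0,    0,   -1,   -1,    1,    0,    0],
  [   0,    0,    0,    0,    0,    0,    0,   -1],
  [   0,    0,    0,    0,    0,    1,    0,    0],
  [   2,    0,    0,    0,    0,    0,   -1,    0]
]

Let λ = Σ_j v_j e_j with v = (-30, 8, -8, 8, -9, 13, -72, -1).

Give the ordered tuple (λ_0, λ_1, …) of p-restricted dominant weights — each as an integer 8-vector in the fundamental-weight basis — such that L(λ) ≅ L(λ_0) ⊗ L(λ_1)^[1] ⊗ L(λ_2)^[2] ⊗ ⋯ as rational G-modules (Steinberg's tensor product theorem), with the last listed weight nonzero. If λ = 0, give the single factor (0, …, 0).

Compute c_i = Σ_j M_{ij} v_j with v = (-30, 8, -8, 8, -9, 13, -72, -1):
  c_1 = (0)·(-30) + (0)·(8) + (0)·(-8) + (1)·(8) + (0)·(-9) + (0)·(13) + (0)·(-72) + (0)·(-1) = 8
  c_2 = (0)·(-30) + (0)·(8) + (-1)·(-8) + (1)·(8) + (0)·(-9) + (0)·(13) + (0)·(-72) + (0)·(-1) = 16
  c_3 = (-1)·(-30) + (-2)·(8) + (0)·(-8) + (0)·(8) + (0)·(-9) + (0)·(13) + (0)·(-72) + (-2)·(-1) = 16
  c_4 = (0)·(-30) + (1)·(8) + (0)·(-8) + (0)·(8) + (0)·(-9) + (0)·(13) + (0)·(-72) + (1)·(-1) = 7
  c_5 = (0)·(-30) + (0)·(8) + (0)·(-8) + (-1)·(8) + (-1)·(-9) + (1)·(13) + (0)·(-72) + (0)·(-1) = 14
  c_6 = (0)·(-30) + (0)·(8) + (0)·(-8) + (0)·(8) + (0)·(-9) + (0)·(13) + (0)·(-72) + (-1)·(-1) = 1
  c_7 = (0)·(-30) + (0)·(8) + (0)·(-8) + (0)·(8) + (0)·(-9) + (1)·(13) + (0)·(-72) + (0)·(-1) = 13
  c_8 = (2)·(-30) + (0)·(8) + (0)·(-8) + (0)·(8) + (0)·(-9) + (0)·(13) + (-1)·(-72) + (0)·(-1) = 12
Base-5 expansion of each c_i:
  c_1 = 8 = 3·5^0 + 1·5^1
  c_2 = 16 = 1·5^0 + 3·5^1
  c_3 = 16 = 1·5^0 + 3·5^1
  c_4 = 7 = 2·5^0 + 1·5^1
  c_5 = 14 = 4·5^0 + 2·5^1
  c_6 = 1 = 1·5^0
  c_7 = 13 = 3·5^0 + 2·5^1
  c_8 = 12 = 2·5^0 + 2·5^1
p-restricted factor λ_0 = (3, 1, 1, 2, 4, 1, 3, 2)
p-restricted factor λ_1 = (1, 3, 3, 1, 2, 0, 2, 2)

((3, 1, 1, 2, 4, 1, 3, 2), (1, 3, 3, 1, 2, 0, 2, 2))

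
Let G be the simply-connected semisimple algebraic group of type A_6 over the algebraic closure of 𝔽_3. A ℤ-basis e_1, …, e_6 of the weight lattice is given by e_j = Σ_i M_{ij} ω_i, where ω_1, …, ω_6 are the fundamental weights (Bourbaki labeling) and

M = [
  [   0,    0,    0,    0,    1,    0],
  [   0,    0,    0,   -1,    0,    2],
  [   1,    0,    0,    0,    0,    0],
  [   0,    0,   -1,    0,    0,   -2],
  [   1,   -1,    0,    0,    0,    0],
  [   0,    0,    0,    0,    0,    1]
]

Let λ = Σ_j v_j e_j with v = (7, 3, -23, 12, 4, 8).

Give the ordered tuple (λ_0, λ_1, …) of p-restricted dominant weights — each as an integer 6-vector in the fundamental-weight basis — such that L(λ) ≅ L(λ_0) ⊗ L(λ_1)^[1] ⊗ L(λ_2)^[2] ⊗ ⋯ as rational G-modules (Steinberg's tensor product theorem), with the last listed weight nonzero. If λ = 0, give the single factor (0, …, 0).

((1, 1, 1, 1, 1, 2), (1, 1, 2, 2, 1, 2))

Converting to the ω-basis (c_i = row i of M dotted with v = (7, 3, -23, 12, 4, 8)):
  c_1 = (0)·(7) + (0)·(3) + (0)·(-23) + (0)·(12) + (1)·(4) + (0)·(8) = 4
  c_2 = (0)·(7) + (0)·(3) + (0)·(-23) + (-1)·(12) + (0)·(4) + (2)·(8) = 4
  c_3 = (1)·(7) + (0)·(3) + (0)·(-23) + (0)·(12) + (0)·(4) + (0)·(8) = 7
  c_4 = (0)·(7) + (0)·(3) + (-1)·(-23) + (0)·(12) + (0)·(4) + (-2)·(8) = 7
  c_5 = (1)·(7) + (-1)·(3) + (0)·(-23) + (0)·(12) + (0)·(4) + (0)·(8) = 4
  c_6 = (0)·(7) + (0)·(3) + (0)·(-23) + (0)·(12) + (0)·(4) + (1)·(8) = 8
p = 3; digits c_i = Σ_j d_{ij}·3^j, 0 ≤ d_{ij} < 3:
  c_1 = 4 = 1·3^0 + 1·3^1
  c_2 = 4 = 1·3^0 + 1·3^1
  c_3 = 7 = 1·3^0 + 2·3^1
  c_4 = 7 = 1·3^0 + 2·3^1
  c_5 = 4 = 1·3^0 + 1·3^1
  c_6 = 8 = 2·3^0 + 2·3^1
λ_0 = (1, 1, 1, 1, 1, 2)
λ_1 = (1, 1, 2, 2, 1, 2)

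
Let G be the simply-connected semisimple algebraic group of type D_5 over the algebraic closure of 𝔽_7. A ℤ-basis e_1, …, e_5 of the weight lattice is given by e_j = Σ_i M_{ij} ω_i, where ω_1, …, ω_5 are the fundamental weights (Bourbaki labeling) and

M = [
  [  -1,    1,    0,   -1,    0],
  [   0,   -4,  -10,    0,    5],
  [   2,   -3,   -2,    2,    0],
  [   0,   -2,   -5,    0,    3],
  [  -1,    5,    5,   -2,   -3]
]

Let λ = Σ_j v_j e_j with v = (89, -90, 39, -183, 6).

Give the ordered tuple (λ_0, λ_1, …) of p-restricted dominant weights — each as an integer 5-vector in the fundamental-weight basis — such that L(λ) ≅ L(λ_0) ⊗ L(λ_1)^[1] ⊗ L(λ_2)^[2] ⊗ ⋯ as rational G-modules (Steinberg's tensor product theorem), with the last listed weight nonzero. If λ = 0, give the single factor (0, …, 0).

Compute c_i = Σ_j M_{ij} v_j with v = (89, -90, 39, -183, 6):
  c_1 = (-1)·(89) + (1)·(-90) + 0·39 + (-1)·(-183) + 0·6 = 4
  c_2 = 0·89 + (-4)·(-90) + (-10)·(39) + (0)·(-183) + 5·6 = 0
  c_3 = 2·89 + (-3)·(-90) + (-2)·(39) + (2)·(-183) + 0·6 = 4
  c_4 = 0·89 + (-2)·(-90) + (-5)·(39) + (0)·(-183) + 3·6 = 3
  c_5 = (-1)·(89) + (5)·(-90) + 5·39 + (-2)·(-183) + (-3)·(6) = 4
Writing each c_i in base p = 7:
  c_1 = 4 = 4·7^0
  c_2 = 0
  c_3 = 4 = 4·7^0
  c_4 = 3 = 3·7^0
  c_5 = 4 = 4·7^0
p-restricted factor λ_0 = (4, 0, 4, 3, 4)

((4, 0, 4, 3, 4),)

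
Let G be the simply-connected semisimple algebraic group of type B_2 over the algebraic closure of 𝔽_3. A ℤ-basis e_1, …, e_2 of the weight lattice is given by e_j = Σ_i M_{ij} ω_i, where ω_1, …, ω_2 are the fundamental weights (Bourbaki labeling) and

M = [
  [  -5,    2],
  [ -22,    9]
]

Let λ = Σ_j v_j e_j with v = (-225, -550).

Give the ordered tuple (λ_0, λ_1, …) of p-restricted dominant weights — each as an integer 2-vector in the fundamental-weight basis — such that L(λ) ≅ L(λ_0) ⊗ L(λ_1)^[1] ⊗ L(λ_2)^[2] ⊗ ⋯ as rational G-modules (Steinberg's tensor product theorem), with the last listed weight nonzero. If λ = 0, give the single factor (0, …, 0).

((1, 0), (2, 0), (2, 0))

ω-coordinates c = M·v, v = (-225, -550):
  c_1 = (-5)·(-225) + (2)·(-550) = 25
  c_2 = (-22)·(-225) + (9)·(-550) = 0
Expand coordinatewise in base 3:
  c_1 = 25 = 1·3^0 + 2·3^1 + 2·3^2
  c_2 = 0
λ_0 = (1, 0)
λ_1 = (2, 0)
λ_2 = (2, 0)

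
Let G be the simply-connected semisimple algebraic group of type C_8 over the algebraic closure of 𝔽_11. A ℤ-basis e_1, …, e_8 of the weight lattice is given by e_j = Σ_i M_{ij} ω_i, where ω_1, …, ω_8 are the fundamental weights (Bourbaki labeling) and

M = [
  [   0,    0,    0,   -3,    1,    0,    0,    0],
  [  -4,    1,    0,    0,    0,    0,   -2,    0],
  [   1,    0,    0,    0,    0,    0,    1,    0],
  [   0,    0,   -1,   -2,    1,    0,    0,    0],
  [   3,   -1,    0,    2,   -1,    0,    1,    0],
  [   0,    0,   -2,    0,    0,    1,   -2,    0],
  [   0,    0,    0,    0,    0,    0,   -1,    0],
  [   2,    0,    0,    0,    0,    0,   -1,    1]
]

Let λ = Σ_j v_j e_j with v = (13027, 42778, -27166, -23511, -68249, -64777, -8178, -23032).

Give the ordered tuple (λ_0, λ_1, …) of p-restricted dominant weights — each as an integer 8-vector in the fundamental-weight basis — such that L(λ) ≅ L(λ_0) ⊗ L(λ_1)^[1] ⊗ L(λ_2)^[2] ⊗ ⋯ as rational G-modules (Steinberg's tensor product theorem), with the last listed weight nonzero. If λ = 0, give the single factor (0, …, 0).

ω-coordinates c = M·v, v = (13027, 42778, -27166, -23511, -68249, -64777, -8178, -23032):
  c_1 = (0)·(13027) + (0)·(42778) + (0)·(-27166) + (-3)·(-23511) + (1)·(-68249) + (0)·(-64777) + (0)·(-8178) + (0)·(-23032) = 2284
  c_2 = (-4)·(13027) + (1)·(42778) + (0)·(-27166) + (0)·(-23511) + (0)·(-68249) + (0)·(-64777) + (-2)·(-8178) + (0)·(-23032) = 7026
  c_3 = (1)·(13027) + (0)·(42778) + (0)·(-27166) + (0)·(-23511) + (0)·(-68249) + (0)·(-64777) + (1)·(-8178) + (0)·(-23032) = 4849
  c_4 = (0)·(13027) + (0)·(42778) + (-1)·(-27166) + (-2)·(-23511) + (1)·(-68249) + (0)·(-64777) + (0)·(-8178) + (0)·(-23032) = 5939
  c_5 = (3)·(13027) + (-1)·(42778) + (0)·(-27166) + (2)·(-23511) + (-1)·(-68249) + (0)·(-64777) + (1)·(-8178) + (0)·(-23032) = 9352
  c_6 = (0)·(13027) + (0)·(42778) + (-2)·(-27166) + (0)·(-23511) + (0)·(-68249) + (1)·(-64777) + (-2)·(-8178) + (0)·(-23032) = 5911
  c_7 = (0)·(13027) + (0)·(42778) + (0)·(-27166) + (0)·(-23511) + (0)·(-68249) + (0)·(-64777) + (-1)·(-8178) + (0)·(-23032) = 8178
  c_8 = (2)·(13027) + (0)·(42778) + (0)·(-27166) + (0)·(-23511) + (0)·(-68249) + (0)·(-64777) + (-1)·(-8178) + (1)·(-23032) = 11200
Writing each c_i in base p = 11:
  c_1 = 2284 = 7·11^0 + 9·11^1 + 7·11^2 + 1·11^3
  c_2 = 7026 = 8·11^0 + 0·11^1 + 3·11^2 + 5·11^3
  c_3 = 4849 = 9·11^0 + 0·11^1 + 7·11^2 + 3·11^3
  c_4 = 5939 = 10·11^0 + 0·11^1 + 5·11^2 + 4·11^3
  c_5 = 9352 = 2·11^0 + 3·11^1 + 0·11^2 + 7·11^3
  c_6 = 5911 = 4·11^0 + 9·11^1 + 4·11^2 + 4·11^3
  c_7 = 8178 = 5·11^0 + 6·11^1 + 1·11^2 + 6·11^3
  c_8 = 11200 = 2·11^0 + 6·11^1 + 4·11^2 + 8·11^3
Factor λ_0 = (7, 8, 9, 10, 2, 4, 5, 2)
Factor λ_1 = (9, 0, 0, 0, 3, 9, 6, 6)
Factor λ_2 = (7, 3, 7, 5, 0, 4, 1, 4)
Factor λ_3 = (1, 5, 3, 4, 7, 4, 6, 8)

((7, 8, 9, 10, 2, 4, 5, 2), (9, 0, 0, 0, 3, 9, 6, 6), (7, 3, 7, 5, 0, 4, 1, 4), (1, 5, 3, 4, 7, 4, 6, 8))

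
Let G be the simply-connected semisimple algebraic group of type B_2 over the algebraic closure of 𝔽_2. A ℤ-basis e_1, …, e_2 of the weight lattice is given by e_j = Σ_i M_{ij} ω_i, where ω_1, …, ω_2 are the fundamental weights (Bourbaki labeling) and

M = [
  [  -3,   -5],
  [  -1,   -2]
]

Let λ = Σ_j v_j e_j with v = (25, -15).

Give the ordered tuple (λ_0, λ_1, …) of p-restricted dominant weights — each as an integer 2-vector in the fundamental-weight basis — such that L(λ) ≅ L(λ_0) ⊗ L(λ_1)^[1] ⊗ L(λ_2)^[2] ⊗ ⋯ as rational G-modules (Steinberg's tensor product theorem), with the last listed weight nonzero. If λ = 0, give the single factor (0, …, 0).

((0, 1), (0, 0), (0, 1))

Compute c_i = Σ_j M_{ij} v_j with v = (25, -15):
  c_1 = -3*25 + -5*-15 = 0
  c_2 = -1*25 + -2*-15 = 5
Base-2 expansion of each c_i:
  c_1 = 0
  c_2 = 5 = 1·2^0 + 0·2^1 + 1·2^2
Factor λ_0 = (0, 1)
Factor λ_1 = (0, 0)
Factor λ_2 = (0, 1)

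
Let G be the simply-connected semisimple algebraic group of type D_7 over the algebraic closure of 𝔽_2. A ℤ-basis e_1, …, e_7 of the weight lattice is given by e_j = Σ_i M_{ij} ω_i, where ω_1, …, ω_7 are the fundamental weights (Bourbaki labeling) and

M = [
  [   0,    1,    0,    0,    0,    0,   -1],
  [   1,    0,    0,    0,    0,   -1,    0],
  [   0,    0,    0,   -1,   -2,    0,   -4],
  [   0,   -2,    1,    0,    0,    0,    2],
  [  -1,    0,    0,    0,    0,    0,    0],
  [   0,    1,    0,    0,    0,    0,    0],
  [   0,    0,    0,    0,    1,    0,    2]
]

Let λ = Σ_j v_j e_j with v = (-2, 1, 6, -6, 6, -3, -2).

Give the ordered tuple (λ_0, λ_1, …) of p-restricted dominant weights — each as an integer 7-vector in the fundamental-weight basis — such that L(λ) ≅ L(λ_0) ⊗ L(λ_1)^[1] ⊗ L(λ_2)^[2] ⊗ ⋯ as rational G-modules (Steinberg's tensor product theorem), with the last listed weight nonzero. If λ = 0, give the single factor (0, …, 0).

((1, 1, 0, 0, 0, 1, 0), (1, 0, 1, 0, 1, 0, 1))

Change of basis e → ω: c = M·v where v = (-2, 1, 6, -6, 6, -3, -2):
  c_1 = (0)·(-2) + 1·1 + 0·6 + (0)·(-6) + 0·6 + (0)·(-3) + (-1)·(-2) = 3
  c_2 = (1)·(-2) + 0·1 + 0·6 + (0)·(-6) + 0·6 + (-1)·(-3) + (0)·(-2) = 1
  c_3 = (0)·(-2) + 0·1 + 0·6 + (-1)·(-6) + (-2)·(6) + (0)·(-3) + (-4)·(-2) = 2
  c_4 = (0)·(-2) + (-2)·(1) + 1·6 + (0)·(-6) + 0·6 + (0)·(-3) + (2)·(-2) = 0
  c_5 = (-1)·(-2) + 0·1 + 0·6 + (0)·(-6) + 0·6 + (0)·(-3) + (0)·(-2) = 2
  c_6 = (0)·(-2) + 1·1 + 0·6 + (0)·(-6) + 0·6 + (0)·(-3) + (0)·(-2) = 1
  c_7 = (0)·(-2) + 0·1 + 0·6 + (0)·(-6) + 1·6 + (0)·(-3) + (2)·(-2) = 2
Writing each c_i in base p = 2:
  c_1 = 3 = 1·2^0 + 1·2^1
  c_2 = 1 = 1·2^0
  c_3 = 2 = 0·2^0 + 1·2^1
  c_4 = 0
  c_5 = 2 = 0·2^0 + 1·2^1
  c_6 = 1 = 1·2^0
  c_7 = 2 = 0·2^0 + 1·2^1
λ_0 = (1, 1, 0, 0, 0, 1, 0)
λ_1 = (1, 0, 1, 0, 1, 0, 1)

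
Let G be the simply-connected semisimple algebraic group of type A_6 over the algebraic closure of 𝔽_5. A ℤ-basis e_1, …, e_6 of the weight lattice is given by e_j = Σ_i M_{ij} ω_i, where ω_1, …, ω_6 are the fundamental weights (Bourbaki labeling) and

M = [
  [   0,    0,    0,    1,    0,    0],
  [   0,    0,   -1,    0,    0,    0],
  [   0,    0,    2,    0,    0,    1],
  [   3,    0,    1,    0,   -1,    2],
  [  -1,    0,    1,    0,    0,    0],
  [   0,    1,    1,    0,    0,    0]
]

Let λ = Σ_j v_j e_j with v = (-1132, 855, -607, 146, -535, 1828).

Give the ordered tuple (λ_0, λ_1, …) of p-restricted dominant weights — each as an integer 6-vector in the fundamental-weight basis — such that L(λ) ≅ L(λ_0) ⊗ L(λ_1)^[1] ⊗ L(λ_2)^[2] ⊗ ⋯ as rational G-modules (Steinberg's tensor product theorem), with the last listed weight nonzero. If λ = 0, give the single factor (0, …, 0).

((1, 2, 4, 3, 0, 3), (4, 1, 2, 2, 0, 4), (0, 4, 4, 2, 1, 4), (1, 4, 4, 1, 4, 1))

Converting to the ω-basis (c_i = row i of M dotted with v = (-1132, 855, -607, 146, -535, 1828)):
  c_1 = (0)·(-1132) + (0)·(855) + (0)·(-607) + (1)·(146) + (0)·(-535) + (0)·(1828) = 146
  c_2 = (0)·(-1132) + (0)·(855) + (-1)·(-607) + (0)·(146) + (0)·(-535) + (0)·(1828) = 607
  c_3 = (0)·(-1132) + (0)·(855) + (2)·(-607) + (0)·(146) + (0)·(-535) + (1)·(1828) = 614
  c_4 = (3)·(-1132) + (0)·(855) + (1)·(-607) + (0)·(146) + (-1)·(-535) + (2)·(1828) = 188
  c_5 = (-1)·(-1132) + (0)·(855) + (1)·(-607) + (0)·(146) + (0)·(-535) + (0)·(1828) = 525
  c_6 = (0)·(-1132) + (1)·(855) + (1)·(-607) + (0)·(146) + (0)·(-535) + (0)·(1828) = 248
Base-5 expansion of each c_i:
  c_1 = 146 = 1·5^0 + 4·5^1 + 0·5^2 + 1·5^3
  c_2 = 607 = 2·5^0 + 1·5^1 + 4·5^2 + 4·5^3
  c_3 = 614 = 4·5^0 + 2·5^1 + 4·5^2 + 4·5^3
  c_4 = 188 = 3·5^0 + 2·5^1 + 2·5^2 + 1·5^3
  c_5 = 525 = 0·5^0 + 0·5^1 + 1·5^2 + 4·5^3
  c_6 = 248 = 3·5^0 + 4·5^1 + 4·5^2 + 1·5^3
Factor λ_0 = (1, 2, 4, 3, 0, 3)
Factor λ_1 = (4, 1, 2, 2, 0, 4)
Factor λ_2 = (0, 4, 4, 2, 1, 4)
Factor λ_3 = (1, 4, 4, 1, 4, 1)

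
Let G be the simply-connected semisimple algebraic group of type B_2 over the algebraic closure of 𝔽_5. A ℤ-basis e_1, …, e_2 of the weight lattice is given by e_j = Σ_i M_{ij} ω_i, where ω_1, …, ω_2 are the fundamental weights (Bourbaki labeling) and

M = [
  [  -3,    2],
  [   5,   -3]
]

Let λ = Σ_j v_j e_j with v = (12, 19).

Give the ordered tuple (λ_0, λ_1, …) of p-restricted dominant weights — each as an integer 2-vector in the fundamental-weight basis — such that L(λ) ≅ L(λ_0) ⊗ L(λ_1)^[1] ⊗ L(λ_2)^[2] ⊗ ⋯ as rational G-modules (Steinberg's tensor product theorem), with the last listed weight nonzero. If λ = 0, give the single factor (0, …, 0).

Change of basis e → ω: c = M·v where v = (12, 19):
  c_1 = -3*12 + 2*19 = 2
  c_2 = 5*12 + -3*19 = 3
Base-5 expansion of each c_i:
  c_1 = 2 = 2·5^0
  c_2 = 3 = 3·5^0
λ_0 = (2, 3)

((2, 3),)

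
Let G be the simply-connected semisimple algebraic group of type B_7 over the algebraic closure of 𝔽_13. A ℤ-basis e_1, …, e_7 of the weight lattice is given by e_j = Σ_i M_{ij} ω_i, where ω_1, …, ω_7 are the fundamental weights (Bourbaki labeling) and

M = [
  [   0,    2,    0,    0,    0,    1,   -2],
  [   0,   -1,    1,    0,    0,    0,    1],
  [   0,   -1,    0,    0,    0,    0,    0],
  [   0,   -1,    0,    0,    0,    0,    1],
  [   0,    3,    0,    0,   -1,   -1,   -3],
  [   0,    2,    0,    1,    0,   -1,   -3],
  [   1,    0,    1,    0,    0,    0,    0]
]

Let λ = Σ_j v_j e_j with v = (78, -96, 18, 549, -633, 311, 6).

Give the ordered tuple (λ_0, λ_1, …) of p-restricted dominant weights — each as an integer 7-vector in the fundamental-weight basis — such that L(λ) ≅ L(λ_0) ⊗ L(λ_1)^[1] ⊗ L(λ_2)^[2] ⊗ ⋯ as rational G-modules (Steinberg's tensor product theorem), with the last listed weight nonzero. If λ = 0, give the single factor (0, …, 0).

((3, 3, 5, 11, 3, 2, 5), (8, 9, 7, 7, 1, 2, 7))

Converting to the ω-basis (c_i = row i of M dotted with v = (78, -96, 18, 549, -633, 311, 6)):
  c_1 = 0·78 + (2)·(-96) + 0·18 + 0·549 + (0)·(-633) + 1·311 + (-2)·(6) = 107
  c_2 = 0·78 + (-1)·(-96) + 1·18 + 0·549 + (0)·(-633) + 0·311 + 1·6 = 120
  c_3 = 0·78 + (-1)·(-96) + 0·18 + 0·549 + (0)·(-633) + 0·311 + 0·6 = 96
  c_4 = 0·78 + (-1)·(-96) + 0·18 + 0·549 + (0)·(-633) + 0·311 + 1·6 = 102
  c_5 = 0·78 + (3)·(-96) + 0·18 + 0·549 + (-1)·(-633) + (-1)·(311) + (-3)·(6) = 16
  c_6 = 0·78 + (2)·(-96) + 0·18 + 1·549 + (0)·(-633) + (-1)·(311) + (-3)·(6) = 28
  c_7 = 1·78 + (0)·(-96) + 1·18 + 0·549 + (0)·(-633) + 0·311 + 0·6 = 96
p = 13; digits c_i = Σ_j d_{ij}·13^j, 0 ≤ d_{ij} < 13:
  c_1 = 107 = 3·13^0 + 8·13^1
  c_2 = 120 = 3·13^0 + 9·13^1
  c_3 = 96 = 5·13^0 + 7·13^1
  c_4 = 102 = 11·13^0 + 7·13^1
  c_5 = 16 = 3·13^0 + 1·13^1
  c_6 = 28 = 2·13^0 + 2·13^1
  c_7 = 96 = 5·13^0 + 7·13^1
Factor λ_0 = (3, 3, 5, 11, 3, 2, 5)
Factor λ_1 = (8, 9, 7, 7, 1, 2, 7)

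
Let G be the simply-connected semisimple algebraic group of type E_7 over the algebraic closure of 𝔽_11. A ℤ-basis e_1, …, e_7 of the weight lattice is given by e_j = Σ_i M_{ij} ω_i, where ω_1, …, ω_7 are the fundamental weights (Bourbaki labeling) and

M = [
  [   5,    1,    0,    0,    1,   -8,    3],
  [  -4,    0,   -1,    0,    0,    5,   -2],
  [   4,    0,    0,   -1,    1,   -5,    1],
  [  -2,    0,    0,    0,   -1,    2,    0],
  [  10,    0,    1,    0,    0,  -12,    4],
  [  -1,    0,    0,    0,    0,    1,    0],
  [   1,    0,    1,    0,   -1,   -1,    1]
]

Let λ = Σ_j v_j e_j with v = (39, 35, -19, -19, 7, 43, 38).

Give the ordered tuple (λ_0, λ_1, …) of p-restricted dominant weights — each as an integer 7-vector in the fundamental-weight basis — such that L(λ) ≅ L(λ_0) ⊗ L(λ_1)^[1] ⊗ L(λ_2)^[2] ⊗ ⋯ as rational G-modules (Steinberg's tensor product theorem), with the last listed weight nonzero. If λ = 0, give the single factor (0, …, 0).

ω-coordinates c = M·v, v = (39, 35, -19, -19, 7, 43, 38):
  c_1 = 5·39 + 1·35 + (0)·(-19) + (0)·(-19) + 1·7 + (-8)·(43) + 3·38 = 7
  c_2 = (-4)·(39) + 0·35 + (-1)·(-19) + (0)·(-19) + 0·7 + 5·43 + (-2)·(38) = 2
  c_3 = 4·39 + 0·35 + (0)·(-19) + (-1)·(-19) + 1·7 + (-5)·(43) + 1·38 = 5
  c_4 = (-2)·(39) + 0·35 + (0)·(-19) + (0)·(-19) + (-1)·(7) + 2·43 + 0·38 = 1
  c_5 = 10·39 + 0·35 + (1)·(-19) + (0)·(-19) + 0·7 + (-12)·(43) + 4·38 = 7
  c_6 = (-1)·(39) + 0·35 + (0)·(-19) + (0)·(-19) + 0·7 + 1·43 + 0·38 = 4
  c_7 = 1·39 + 0·35 + (1)·(-19) + (0)·(-19) + (-1)·(7) + (-1)·(43) + 1·38 = 8
Expand coordinatewise in base 11:
  c_1 = 7 = 7·11^0
  c_2 = 2 = 2·11^0
  c_3 = 5 = 5·11^0
  c_4 = 1 = 1·11^0
  c_5 = 7 = 7·11^0
  c_6 = 4 = 4·11^0
  c_7 = 8 = 8·11^0
Factor λ_0 = (7, 2, 5, 1, 7, 4, 8)

((7, 2, 5, 1, 7, 4, 8),)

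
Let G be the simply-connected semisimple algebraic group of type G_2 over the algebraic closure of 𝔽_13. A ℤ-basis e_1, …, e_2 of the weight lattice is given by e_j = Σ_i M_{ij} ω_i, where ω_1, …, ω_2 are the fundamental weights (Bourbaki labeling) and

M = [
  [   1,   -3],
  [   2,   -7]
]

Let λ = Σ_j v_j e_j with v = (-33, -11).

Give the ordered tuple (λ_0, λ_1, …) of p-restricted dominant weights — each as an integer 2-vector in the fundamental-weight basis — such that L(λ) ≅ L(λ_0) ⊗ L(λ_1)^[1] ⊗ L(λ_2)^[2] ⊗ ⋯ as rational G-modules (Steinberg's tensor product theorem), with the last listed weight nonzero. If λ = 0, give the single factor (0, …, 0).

Converting to the ω-basis (c_i = row i of M dotted with v = (-33, -11)):
  c_1 = (1)·(-33) + (-3)·(-11) = 0
  c_2 = (2)·(-33) + (-7)·(-11) = 11
Base-13 expansion of each c_i:
  c_1 = 0
  c_2 = 11 = 11·13^0
Factor λ_0 = (0, 11)

((0, 11),)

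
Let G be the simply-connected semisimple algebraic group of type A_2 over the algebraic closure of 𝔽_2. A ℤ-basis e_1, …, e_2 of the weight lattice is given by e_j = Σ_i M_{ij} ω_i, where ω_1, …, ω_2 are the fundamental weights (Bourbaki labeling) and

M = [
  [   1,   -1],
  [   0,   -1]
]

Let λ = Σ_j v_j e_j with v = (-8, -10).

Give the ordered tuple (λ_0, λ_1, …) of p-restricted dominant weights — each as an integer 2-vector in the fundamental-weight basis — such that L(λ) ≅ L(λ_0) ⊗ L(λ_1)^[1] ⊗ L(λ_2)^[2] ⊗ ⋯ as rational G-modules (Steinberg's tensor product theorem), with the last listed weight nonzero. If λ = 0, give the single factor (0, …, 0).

((0, 0), (1, 1), (0, 0), (0, 1))

In the fundamental-weight basis, λ has coordinates c = M·v (v = (-8, -10)):
  c_1 = (1)·(-8) + (-1)·(-10) = 2
  c_2 = (0)·(-8) + (-1)·(-10) = 10
Base-2 expansion of each c_i:
  c_1 = 2 = 0·2^0 + 1·2^1
  c_2 = 10 = 0·2^0 + 1·2^1 + 0·2^2 + 1·2^3
p-restricted factor λ_0 = (0, 0)
p-restricted factor λ_1 = (1, 1)
p-restricted factor λ_2 = (0, 0)
p-restricted factor λ_3 = (0, 1)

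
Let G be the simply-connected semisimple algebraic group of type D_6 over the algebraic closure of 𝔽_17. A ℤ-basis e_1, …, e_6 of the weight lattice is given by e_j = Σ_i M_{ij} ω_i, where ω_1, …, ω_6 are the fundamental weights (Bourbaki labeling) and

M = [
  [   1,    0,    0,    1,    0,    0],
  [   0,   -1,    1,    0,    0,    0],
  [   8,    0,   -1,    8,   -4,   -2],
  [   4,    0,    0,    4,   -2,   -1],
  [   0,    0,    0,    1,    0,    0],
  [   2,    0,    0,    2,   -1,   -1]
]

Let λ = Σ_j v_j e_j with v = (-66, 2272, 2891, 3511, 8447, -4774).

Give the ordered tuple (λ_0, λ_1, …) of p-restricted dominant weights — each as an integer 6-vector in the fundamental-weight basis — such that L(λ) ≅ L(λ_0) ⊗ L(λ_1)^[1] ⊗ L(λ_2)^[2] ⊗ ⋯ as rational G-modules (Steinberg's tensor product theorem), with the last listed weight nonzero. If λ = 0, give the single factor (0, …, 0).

In the fundamental-weight basis, λ has coordinates c = M·v (v = (-66, 2272, 2891, 3511, 8447, -4774)):
  c_1 = (1)·(-66) + (0)·(2272) + (0)·(2891) + (1)·(3511) + (0)·(8447) + (0)·(-4774) = 3445
  c_2 = (0)·(-66) + (-1)·(2272) + (1)·(2891) + (0)·(3511) + (0)·(8447) + (0)·(-4774) = 619
  c_3 = (8)·(-66) + (0)·(2272) + (-1)·(2891) + (8)·(3511) + (-4)·(8447) + (-2)·(-4774) = 429
  c_4 = (4)·(-66) + (0)·(2272) + (0)·(2891) + (4)·(3511) + (-2)·(8447) + (-1)·(-4774) = 1660
  c_5 = (0)·(-66) + (0)·(2272) + (0)·(2891) + (1)·(3511) + (0)·(8447) + (0)·(-4774) = 3511
  c_6 = (2)·(-66) + (0)·(2272) + (0)·(2891) + (2)·(3511) + (-1)·(8447) + (-1)·(-4774) = 3217
p = 17; digits c_i = Σ_j d_{ij}·17^j, 0 ≤ d_{ij} < 17:
  c_1 = 3445 = 11·17^0 + 15·17^1 + 11·17^2
  c_2 = 619 = 7·17^0 + 2·17^1 + 2·17^2
  c_3 = 429 = 4·17^0 + 8·17^1 + 1·17^2
  c_4 = 1660 = 11·17^0 + 12·17^1 + 5·17^2
  c_5 = 3511 = 9·17^0 + 2·17^1 + 12·17^2
  c_6 = 3217 = 4·17^0 + 2·17^1 + 11·17^2
Factor λ_0 = (11, 7, 4, 11, 9, 4)
Factor λ_1 = (15, 2, 8, 12, 2, 2)
Factor λ_2 = (11, 2, 1, 5, 12, 11)

((11, 7, 4, 11, 9, 4), (15, 2, 8, 12, 2, 2), (11, 2, 1, 5, 12, 11))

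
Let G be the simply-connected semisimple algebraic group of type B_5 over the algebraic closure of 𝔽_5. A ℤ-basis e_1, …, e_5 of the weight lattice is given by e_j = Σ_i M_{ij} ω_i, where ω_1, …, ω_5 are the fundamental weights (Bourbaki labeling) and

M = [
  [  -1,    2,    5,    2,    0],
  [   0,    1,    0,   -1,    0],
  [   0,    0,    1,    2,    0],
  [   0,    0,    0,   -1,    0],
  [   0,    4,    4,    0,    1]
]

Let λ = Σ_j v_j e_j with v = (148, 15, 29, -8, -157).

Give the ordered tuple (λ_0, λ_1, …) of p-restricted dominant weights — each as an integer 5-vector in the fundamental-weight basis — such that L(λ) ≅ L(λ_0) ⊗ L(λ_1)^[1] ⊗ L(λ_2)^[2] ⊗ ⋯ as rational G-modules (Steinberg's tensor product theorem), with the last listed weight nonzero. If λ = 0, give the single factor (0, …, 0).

((1, 3, 3, 3, 4), (2, 4, 2, 1, 3))

Change of basis e → ω: c = M·v where v = (148, 15, 29, -8, -157):
  c_1 = (-1)·(148) + 2·15 + 5·29 + (2)·(-8) + (0)·(-157) = 11
  c_2 = 0·148 + 1·15 + 0·29 + (-1)·(-8) + (0)·(-157) = 23
  c_3 = 0·148 + 0·15 + 1·29 + (2)·(-8) + (0)·(-157) = 13
  c_4 = 0·148 + 0·15 + 0·29 + (-1)·(-8) + (0)·(-157) = 8
  c_5 = 0·148 + 4·15 + 4·29 + (0)·(-8) + (1)·(-157) = 19
Writing each c_i in base p = 5:
  c_1 = 11 = 1·5^0 + 2·5^1
  c_2 = 23 = 3·5^0 + 4·5^1
  c_3 = 13 = 3·5^0 + 2·5^1
  c_4 = 8 = 3·5^0 + 1·5^1
  c_5 = 19 = 4·5^0 + 3·5^1
p-restricted factor λ_0 = (1, 3, 3, 3, 4)
p-restricted factor λ_1 = (2, 4, 2, 1, 3)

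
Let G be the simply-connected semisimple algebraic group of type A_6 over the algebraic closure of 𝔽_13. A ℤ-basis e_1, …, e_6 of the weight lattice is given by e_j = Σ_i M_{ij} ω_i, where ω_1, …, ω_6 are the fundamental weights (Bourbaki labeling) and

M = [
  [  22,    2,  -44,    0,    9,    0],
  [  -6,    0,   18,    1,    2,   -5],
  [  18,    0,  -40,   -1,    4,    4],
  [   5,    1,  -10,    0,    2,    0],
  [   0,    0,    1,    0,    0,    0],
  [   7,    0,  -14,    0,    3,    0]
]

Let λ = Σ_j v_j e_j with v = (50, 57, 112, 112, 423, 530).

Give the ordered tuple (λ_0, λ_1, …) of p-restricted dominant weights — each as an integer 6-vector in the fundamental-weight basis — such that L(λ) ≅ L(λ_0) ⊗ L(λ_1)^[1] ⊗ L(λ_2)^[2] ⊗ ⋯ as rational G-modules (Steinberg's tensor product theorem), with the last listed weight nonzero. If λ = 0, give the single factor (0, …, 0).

((2, 11, 3, 7, 8, 12), (7, 1, 9, 2, 8, 3))

ω-coordinates c = M·v, v = (50, 57, 112, 112, 423, 530):
  c_1 = (22)·(50) + (2)·(57) + (-44)·(112) + (0)·(112) + (9)·(423) + (0)·(530) = 93
  c_2 = (-6)·(50) + (0)·(57) + (18)·(112) + (1)·(112) + (2)·(423) + (-5)·(530) = 24
  c_3 = (18)·(50) + (0)·(57) + (-40)·(112) + (-1)·(112) + (4)·(423) + (4)·(530) = 120
  c_4 = (5)·(50) + (1)·(57) + (-10)·(112) + (0)·(112) + (2)·(423) + (0)·(530) = 33
  c_5 = (0)·(50) + (0)·(57) + (1)·(112) + (0)·(112) + (0)·(423) + (0)·(530) = 112
  c_6 = (7)·(50) + (0)·(57) + (-14)·(112) + (0)·(112) + (3)·(423) + (0)·(530) = 51
Base-13 expansion of each c_i:
  c_1 = 93 = 2·13^0 + 7·13^1
  c_2 = 24 = 11·13^0 + 1·13^1
  c_3 = 120 = 3·13^0 + 9·13^1
  c_4 = 33 = 7·13^0 + 2·13^1
  c_5 = 112 = 8·13^0 + 8·13^1
  c_6 = 51 = 12·13^0 + 3·13^1
p-restricted factor λ_0 = (2, 11, 3, 7, 8, 12)
p-restricted factor λ_1 = (7, 1, 9, 2, 8, 3)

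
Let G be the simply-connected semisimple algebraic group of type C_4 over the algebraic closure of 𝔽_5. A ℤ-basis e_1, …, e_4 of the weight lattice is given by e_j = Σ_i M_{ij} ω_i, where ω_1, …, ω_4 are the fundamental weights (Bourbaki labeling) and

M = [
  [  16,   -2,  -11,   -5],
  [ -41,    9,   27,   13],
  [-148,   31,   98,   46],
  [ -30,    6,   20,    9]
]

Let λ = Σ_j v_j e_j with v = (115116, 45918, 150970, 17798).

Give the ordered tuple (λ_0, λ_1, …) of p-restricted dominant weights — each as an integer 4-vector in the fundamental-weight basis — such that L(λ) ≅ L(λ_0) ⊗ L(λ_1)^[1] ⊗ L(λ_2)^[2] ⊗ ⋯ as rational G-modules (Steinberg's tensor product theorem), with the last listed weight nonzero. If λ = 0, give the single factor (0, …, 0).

Converting to the ω-basis (c_i = row i of M dotted with v = (115116, 45918, 150970, 17798)):
  c_1 = 16*115116 + -2*45918 + -11*150970 + -5*17798 = 360
  c_2 = -41*115116 + 9*45918 + 27*150970 + 13*17798 = 1070
  c_3 = -148*115116 + 31*45918 + 98*150970 + 46*17798 = 58
  c_4 = -30*115116 + 6*45918 + 20*150970 + 9*17798 = 1610
Writing each c_i in base p = 5:
  c_1 = 360 = 0·5^0 + 2·5^1 + 4·5^2 + 2·5^3
  c_2 = 1070 = 0·5^0 + 4·5^1 + 2·5^2 + 3·5^3 + 1·5^4
  c_3 = 58 = 3·5^0 + 1·5^1 + 2·5^2
  c_4 = 1610 = 0·5^0 + 2·5^1 + 4·5^2 + 2·5^3 + 2·5^4
Factor λ_0 = (0, 0, 3, 0)
Factor λ_1 = (2, 4, 1, 2)
Factor λ_2 = (4, 2, 2, 4)
Factor λ_3 = (2, 3, 0, 2)
Factor λ_4 = (0, 1, 0, 2)

((0, 0, 3, 0), (2, 4, 1, 2), (4, 2, 2, 4), (2, 3, 0, 2), (0, 1, 0, 2))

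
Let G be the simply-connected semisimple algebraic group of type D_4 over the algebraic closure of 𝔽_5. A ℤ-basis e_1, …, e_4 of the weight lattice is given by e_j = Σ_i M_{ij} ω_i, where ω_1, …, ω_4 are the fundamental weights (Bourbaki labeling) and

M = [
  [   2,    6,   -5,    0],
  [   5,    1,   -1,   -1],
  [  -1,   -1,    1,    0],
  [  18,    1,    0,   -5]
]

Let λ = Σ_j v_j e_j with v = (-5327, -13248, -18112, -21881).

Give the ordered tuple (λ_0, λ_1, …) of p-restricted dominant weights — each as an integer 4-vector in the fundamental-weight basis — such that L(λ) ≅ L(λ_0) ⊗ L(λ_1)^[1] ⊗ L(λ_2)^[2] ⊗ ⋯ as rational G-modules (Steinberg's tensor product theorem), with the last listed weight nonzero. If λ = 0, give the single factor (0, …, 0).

Change of basis e → ω: c = M·v where v = (-5327, -13248, -18112, -21881):
  c_1 = (2)·(-5327) + (6)·(-13248) + (-5)·(-18112) + (0)·(-21881) = 418
  c_2 = (5)·(-5327) + (1)·(-13248) + (-1)·(-18112) + (-1)·(-21881) = 110
  c_3 = (-1)·(-5327) + (-1)·(-13248) + (1)·(-18112) + (0)·(-21881) = 463
  c_4 = (18)·(-5327) + (1)·(-13248) + (0)·(-18112) + (-5)·(-21881) = 271
Expand coordinatewise in base 5:
  c_1 = 418 = 3·5^0 + 3·5^1 + 1·5^2 + 3·5^3
  c_2 = 110 = 0·5^0 + 2·5^1 + 4·5^2
  c_3 = 463 = 3·5^0 + 2·5^1 + 3·5^2 + 3·5^3
  c_4 = 271 = 1·5^0 + 4·5^1 + 0·5^2 + 2·5^3
λ_0 = (3, 0, 3, 1)
λ_1 = (3, 2, 2, 4)
λ_2 = (1, 4, 3, 0)
λ_3 = (3, 0, 3, 2)

((3, 0, 3, 1), (3, 2, 2, 4), (1, 4, 3, 0), (3, 0, 3, 2))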